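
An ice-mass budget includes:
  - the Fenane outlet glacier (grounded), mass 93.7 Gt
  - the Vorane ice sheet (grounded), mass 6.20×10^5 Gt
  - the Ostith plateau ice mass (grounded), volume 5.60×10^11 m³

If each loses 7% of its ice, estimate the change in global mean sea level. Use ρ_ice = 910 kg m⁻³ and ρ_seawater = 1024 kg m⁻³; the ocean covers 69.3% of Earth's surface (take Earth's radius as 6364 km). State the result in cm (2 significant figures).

Fenane: 0.07 × 93.7 Gt = 6.559×10^12 kg; dividing by ρ_w = 1024 kg m⁻³ gives 6.405×10^9 m³ of water.
Vorane: 0.07 × 6.20×10^5 Gt = 4.340×10^16 kg; dividing by ρ_w = 1024 kg m⁻³ gives 4.238×10^13 m³ of water.
Ostith: 0.07 × 5.60×10^11 m³ × (910/1024) = 3.484×10^10 m³ of water.
Total added water ≈ 4.242×10^13 m³ over 3.53×10^14 m² → Δh = 0.120 m = 12 cm.

≈ 12 cm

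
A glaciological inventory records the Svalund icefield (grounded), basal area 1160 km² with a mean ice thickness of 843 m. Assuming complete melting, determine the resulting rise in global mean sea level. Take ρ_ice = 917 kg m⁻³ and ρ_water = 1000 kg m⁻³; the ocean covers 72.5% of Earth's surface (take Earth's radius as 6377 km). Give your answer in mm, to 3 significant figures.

Svalund: ice volume = 1160 km² × 843 m = 977.9 km³; 977.9 × (917/1000) = 896.7 km³ of water.
Spread over 3.70×10^14 m² of ocean, Δh = 8.967×10^11 / 3.70×10^14 = 2.42×10^-3 m = 2.42 mm.

≈ 2.42 mm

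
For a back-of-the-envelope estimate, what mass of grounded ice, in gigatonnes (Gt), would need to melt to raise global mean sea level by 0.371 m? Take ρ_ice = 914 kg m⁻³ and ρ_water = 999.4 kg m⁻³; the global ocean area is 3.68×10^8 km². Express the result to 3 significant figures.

Required water volume = Δh × A = 0.371 m × 3.68×10^14 m² = 1.365×10^14 m³.
ρ_w = 999.4 kg m⁻³, so the mass of water = 1.365×10^14 m³ × 999.4 kg m⁻³ = 1.364×10^17 kg = 1.36×10^5 Gt (and the same mass of ice, by conservation).

≈ 1.36×10^5 Gt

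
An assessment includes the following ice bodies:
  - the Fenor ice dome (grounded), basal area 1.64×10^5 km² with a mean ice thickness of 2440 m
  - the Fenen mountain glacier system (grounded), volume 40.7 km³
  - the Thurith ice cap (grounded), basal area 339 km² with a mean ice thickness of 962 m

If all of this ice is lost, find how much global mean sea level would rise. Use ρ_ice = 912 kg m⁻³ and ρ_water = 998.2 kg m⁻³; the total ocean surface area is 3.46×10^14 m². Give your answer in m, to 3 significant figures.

Fenor: ice volume = 1.64×10^5 km² × 2440 m = 4.002×10^5 km³; 4.002×10^5 × (912/998.2) = 3.656×10^5 km³ of water.
Fenen: 40.7 km³ × (912/998.2) = 37.19 km³ of water.
Thurith: ice volume = 339 km² × 962 m = 326.1 km³; 326.1 × (912/998.2) = 298.0 km³ of water.
Total added water ≈ 3.659×10^14 m³ over 3.46×10^14 m² → Δh = 1.06 m.

≈ 1.06 m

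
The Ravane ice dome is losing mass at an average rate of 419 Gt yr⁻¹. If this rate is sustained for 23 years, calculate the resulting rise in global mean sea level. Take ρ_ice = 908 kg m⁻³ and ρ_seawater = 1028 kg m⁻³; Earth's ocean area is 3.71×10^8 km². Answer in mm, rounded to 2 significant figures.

≈ 25 mm

Total mass lost = 419 Gt/yr × 23 yr = 9637 Gt = 9.637×10^15 kg.
ρ_w = 1028 kg m⁻³, so water volume = 9.637×10^15 / 1028 = 9.375×10^12 m³.
Δh = 9.375×10^12 / 3.71×10^14 = 0.0253 m = 25 mm.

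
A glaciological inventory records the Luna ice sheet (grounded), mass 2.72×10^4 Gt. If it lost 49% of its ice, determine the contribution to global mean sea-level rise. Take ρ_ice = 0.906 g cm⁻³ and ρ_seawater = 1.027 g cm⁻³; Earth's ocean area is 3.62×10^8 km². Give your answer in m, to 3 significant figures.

≈ 0.0358 m

Luna: 0.49 × 2.72×10^4 Gt = 1.333×10^16 kg; dividing by ρ_w = 1.027 g cm⁻³ = 1027 kg m⁻³ gives 1.298×10^13 m³ of water.
Spread over 3.62×10^14 m² of ocean, Δh = 1.298×10^13 / 3.62×10^14 = 0.0358 m.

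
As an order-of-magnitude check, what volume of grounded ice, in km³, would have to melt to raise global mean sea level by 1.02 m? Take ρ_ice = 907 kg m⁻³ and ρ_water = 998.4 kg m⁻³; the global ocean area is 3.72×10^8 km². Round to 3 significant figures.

Required water volume = Δh × A = 1.02 m × 3.72×10^14 m² = 3.794×10^14 m³ = 3.794×10^5 km³.
Ice volume = water volume × ρ_w/ρ_ice = 3.794×10^5 × 998.4/907 = 4.18×10^5 km³.

≈ 4.18×10^5 km³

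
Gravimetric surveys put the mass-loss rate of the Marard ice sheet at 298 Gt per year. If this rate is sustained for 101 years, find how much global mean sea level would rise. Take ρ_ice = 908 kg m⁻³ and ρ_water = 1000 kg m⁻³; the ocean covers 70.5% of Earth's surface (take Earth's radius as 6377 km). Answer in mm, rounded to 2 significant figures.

≈ 84 mm

Total mass lost = 298 Gt/yr × 101 yr = 3.010×10^4 Gt = 3.010×10^16 kg.
ρ_w = 1000 kg m⁻³, so water volume = 3.010×10^16 / 1000 = 3.010×10^13 m³.
Δh = 3.010×10^13 / 3.60×10^14 = 0.0835 m = 84 mm.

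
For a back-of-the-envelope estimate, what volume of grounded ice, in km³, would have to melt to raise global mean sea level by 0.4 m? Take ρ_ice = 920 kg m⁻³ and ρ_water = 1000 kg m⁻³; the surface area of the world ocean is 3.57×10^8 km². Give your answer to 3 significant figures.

≈ 1.55×10^5 km³

Required water volume = Δh × A = 0.4 m × 3.57×10^14 m² = 1.428×10^14 m³ = 1.428×10^5 km³.
Ice volume = water volume × ρ_w/ρ_ice = 1.428×10^5 × 1000/920 = 1.55×10^5 km³.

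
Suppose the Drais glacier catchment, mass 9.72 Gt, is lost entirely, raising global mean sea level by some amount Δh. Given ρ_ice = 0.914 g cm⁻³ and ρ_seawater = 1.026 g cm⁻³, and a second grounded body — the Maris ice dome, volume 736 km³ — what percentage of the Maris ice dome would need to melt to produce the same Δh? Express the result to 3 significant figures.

Equal sea-level rise means equal mass of meltwater, i.e. equal mass of ice lost.
Ice mass of Drais: 9.720×10^12 kg; ice mass of Maris: 6.727×10^14 kg.
Fraction required = 9.720×10^12 / 6.727×10^14 = 0.0144 → 1.44 %.

≈ 1.44 %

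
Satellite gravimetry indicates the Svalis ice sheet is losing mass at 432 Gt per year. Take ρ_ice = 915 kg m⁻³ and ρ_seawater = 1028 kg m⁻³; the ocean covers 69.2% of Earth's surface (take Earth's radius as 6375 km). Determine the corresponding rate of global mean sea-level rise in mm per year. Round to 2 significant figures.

ρ_w = 1028 kg m⁻³. Annual water volume added = 432 Gt / ρ_w = 4.320×10^14 kg / 1028 kg m⁻³ = 4.202×10^11 m³.
Δh per year = 4.202×10^11 / 3.53×10^14 = 1.19×10^-3 m = 1.2 mm.

≈ 1.2 mm/yr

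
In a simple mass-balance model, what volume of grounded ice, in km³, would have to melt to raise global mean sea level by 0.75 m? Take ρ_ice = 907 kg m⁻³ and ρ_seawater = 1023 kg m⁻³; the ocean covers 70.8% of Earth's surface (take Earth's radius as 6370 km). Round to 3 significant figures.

≈ 3.05×10^5 km³

Required water volume = Δh × A = 0.75 m × 3.61×10^14 m² = 2.708×10^14 m³ = 2.708×10^5 km³.
Ice volume = water volume × ρ_w/ρ_ice = 2.708×10^5 × 1023/907 = 3.05×10^5 km³.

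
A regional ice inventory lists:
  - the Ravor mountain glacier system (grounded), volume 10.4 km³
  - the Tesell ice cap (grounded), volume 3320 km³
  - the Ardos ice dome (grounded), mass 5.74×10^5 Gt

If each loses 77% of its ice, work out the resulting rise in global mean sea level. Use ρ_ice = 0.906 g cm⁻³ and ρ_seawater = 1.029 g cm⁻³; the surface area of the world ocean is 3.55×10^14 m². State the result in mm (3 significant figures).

≈ 1220 mm

Ravor: 0.77 × 10.4 km³ × (906/1029) = 7.051 km³ of water.
Tesell: 0.77 × 3320 km³ × (906/1029) = 2251 km³ of water.
Ardos: 0.77 × 5.74×10^5 Gt = 4.420×10^17 kg; dividing by ρ_w = 1.029 g cm⁻³ = 1029 kg m⁻³ gives 4.295×10^14 m³ of water.
Total added water ≈ 4.318×10^14 m³ over 3.55×10^14 m² → Δh = 1.22 m = 1220 mm.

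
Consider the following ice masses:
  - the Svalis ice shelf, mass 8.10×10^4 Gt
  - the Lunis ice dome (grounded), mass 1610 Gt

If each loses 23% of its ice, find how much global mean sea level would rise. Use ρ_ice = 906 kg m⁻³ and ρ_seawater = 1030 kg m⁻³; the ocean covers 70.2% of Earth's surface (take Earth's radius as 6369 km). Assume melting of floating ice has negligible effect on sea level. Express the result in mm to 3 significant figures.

≈ 1.00 mm

The Svalis ice shelf is floating and already displaces its own weight of water, so its melt adds essentially nothing to sea level.
Lunis: 0.23 × 1610 Gt = 3.703×10^14 kg; dividing by ρ_w = 1030 kg m⁻³ gives 3.595×10^11 m³ of water.
Total added water ≈ 3.595×10^11 m³ over 3.58×10^14 m² → Δh = 1.00×10^-3 m = 1.00 mm.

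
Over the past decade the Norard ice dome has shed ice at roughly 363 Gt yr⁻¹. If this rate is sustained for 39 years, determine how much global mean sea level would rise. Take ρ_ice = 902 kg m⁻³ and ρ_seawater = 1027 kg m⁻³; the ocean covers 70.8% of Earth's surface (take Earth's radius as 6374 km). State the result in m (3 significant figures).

Total mass lost = 363 Gt/yr × 39 yr = 1.416×10^4 Gt = 1.416×10^16 kg.
ρ_w = 1027 kg m⁻³, so water volume = 1.416×10^16 / 1027 = 1.378×10^13 m³.
Δh = 1.378×10^13 / 3.61×10^14 = 0.0381 m.

≈ 0.0381 m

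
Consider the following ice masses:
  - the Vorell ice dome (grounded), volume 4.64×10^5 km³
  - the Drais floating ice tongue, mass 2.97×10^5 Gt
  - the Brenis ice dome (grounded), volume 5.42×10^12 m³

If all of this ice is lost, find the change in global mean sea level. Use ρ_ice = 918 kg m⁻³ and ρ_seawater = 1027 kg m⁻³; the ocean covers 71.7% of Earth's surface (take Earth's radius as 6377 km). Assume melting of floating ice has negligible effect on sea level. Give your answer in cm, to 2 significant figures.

≈ 110 cm

Vorell: 4.64×10^5 km³ × (918/1027) = 4.148×10^5 km³ of water.
The Drais floating ice tongue is floating and already displaces its own weight of water, so its melt adds essentially nothing to sea level.
Brenis: 5.42×10^12 m³ × (918/1027) = 4.845×10^12 m³ of water.
Total added water ≈ 4.196×10^14 m³ over 3.66×10^14 m² → Δh = 1.15 m = 110 cm.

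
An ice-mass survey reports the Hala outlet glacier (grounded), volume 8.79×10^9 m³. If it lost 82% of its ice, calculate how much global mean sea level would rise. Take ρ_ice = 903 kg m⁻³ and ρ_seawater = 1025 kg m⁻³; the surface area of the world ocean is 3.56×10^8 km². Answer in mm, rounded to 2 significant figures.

Hala: 0.82 × 8.79×10^9 m³ × (903/1025) = 6.350×10^9 m³ of water.
Spread over 3.56×10^14 m² of ocean, Δh = 6.350×10^9 / 3.56×10^14 = 1.78×10^-5 m = 0.018 mm.

≈ 0.018 mm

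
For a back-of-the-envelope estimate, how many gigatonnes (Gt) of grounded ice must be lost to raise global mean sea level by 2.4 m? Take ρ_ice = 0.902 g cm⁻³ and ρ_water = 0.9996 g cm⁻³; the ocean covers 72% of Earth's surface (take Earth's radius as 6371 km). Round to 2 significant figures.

Required water volume = Δh × A = 2.4 m × 3.67×10^14 m² = 8.814×10^14 m³.
ρ_w = 0.9996 g cm⁻³ = 999.6 kg m⁻³, so the mass of water = 8.814×10^14 m³ × 999.6 kg m⁻³ = 8.810×10^17 kg = 8.8×10^5 Gt (and the same mass of ice, by conservation).

≈ 8.8×10^5 Gt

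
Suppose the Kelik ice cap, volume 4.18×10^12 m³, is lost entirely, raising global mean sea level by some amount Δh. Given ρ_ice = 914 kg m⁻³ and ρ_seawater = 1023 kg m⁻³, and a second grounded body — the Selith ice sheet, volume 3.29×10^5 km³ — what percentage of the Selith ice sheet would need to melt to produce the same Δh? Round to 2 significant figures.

Equal sea-level rise means equal mass of meltwater, i.e. equal mass of ice lost.
Ice mass of Kelik: 3.821×10^15 kg; ice mass of Selith: 3.007×10^17 kg.
Fraction required = 3.821×10^15 / 3.007×10^17 = 0.0127 → 1.3 %.

≈ 1.3 %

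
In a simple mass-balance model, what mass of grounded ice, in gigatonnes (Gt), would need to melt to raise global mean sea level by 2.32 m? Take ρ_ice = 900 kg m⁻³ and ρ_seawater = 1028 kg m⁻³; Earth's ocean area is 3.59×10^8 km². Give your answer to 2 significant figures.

≈ 8.6×10^5 Gt

Required water volume = Δh × A = 2.32 m × 3.59×10^14 m² = 8.329×10^14 m³.
ρ_w = 1028 kg m⁻³, so the mass of water = 8.329×10^14 m³ × 1028 kg m⁻³ = 8.562×10^17 kg = 8.6×10^5 Gt (and the same mass of ice, by conservation).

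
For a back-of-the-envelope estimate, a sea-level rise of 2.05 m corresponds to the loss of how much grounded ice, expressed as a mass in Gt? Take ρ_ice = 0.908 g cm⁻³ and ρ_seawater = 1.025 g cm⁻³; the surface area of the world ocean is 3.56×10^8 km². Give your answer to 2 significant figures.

Required water volume = Δh × A = 2.05 m × 3.56×10^14 m² = 7.298×10^14 m³.
ρ_w = 1.025 g cm⁻³ = 1025 kg m⁻³, so the mass of water = 7.298×10^14 m³ × 1025 kg m⁻³ = 7.480×10^17 kg = 7.5×10^5 Gt (and the same mass of ice, by conservation).

≈ 7.5×10^5 Gt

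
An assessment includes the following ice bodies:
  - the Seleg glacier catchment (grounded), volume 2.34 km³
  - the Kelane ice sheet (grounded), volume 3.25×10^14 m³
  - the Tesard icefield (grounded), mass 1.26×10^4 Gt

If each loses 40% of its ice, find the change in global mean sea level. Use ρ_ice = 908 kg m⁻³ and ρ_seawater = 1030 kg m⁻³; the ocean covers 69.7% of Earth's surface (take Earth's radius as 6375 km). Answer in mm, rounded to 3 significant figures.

≈ 336 mm

Seleg: 0.4 × 2.34 km³ × (908/1030) = 0.8251 km³ of water.
Kelane: 0.4 × 3.25×10^14 m³ × (908/1030) = 1.146×10^14 m³ of water.
Tesard: 0.4 × 1.26×10^4 Gt = 5.040×10^15 kg; dividing by ρ_w = 1030 kg m⁻³ gives 4.893×10^12 m³ of water.
Total added water ≈ 1.195×10^14 m³ over 3.56×10^14 m² → Δh = 0.336 m = 336 mm.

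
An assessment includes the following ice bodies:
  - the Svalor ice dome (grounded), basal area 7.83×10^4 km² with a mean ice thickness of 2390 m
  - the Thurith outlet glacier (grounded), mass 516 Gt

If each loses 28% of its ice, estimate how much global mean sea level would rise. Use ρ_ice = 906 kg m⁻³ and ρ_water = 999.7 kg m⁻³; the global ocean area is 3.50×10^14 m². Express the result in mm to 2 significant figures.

≈ 140 mm

Svalor: ice volume = 7.83×10^4 km² × 2390 m = 1.871×10^5 km³; 0.28 × 1.871×10^5 × (906/999.7) = 4.749×10^4 km³ of water.
Thurith: 0.28 × 516 Gt = 1.445×10^14 kg; dividing by ρ_w = 999.7 kg m⁻³ gives 1.445×10^11 m³ of water.
Total added water ≈ 4.763×10^13 m³ over 3.50×10^14 m² → Δh = 0.136 m = 140 mm.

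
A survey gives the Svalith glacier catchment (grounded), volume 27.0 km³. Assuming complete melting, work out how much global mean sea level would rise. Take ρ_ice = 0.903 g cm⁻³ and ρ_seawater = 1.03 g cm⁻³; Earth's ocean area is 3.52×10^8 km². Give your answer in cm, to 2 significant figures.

≈ 6.7×10^-3 cm

Svalith: 27.0 km³ × (903/1030) = 23.67 km³ of water.
Spread over 3.52×10^14 m² of ocean, Δh = 2.367×10^10 / 3.52×10^14 = 6.72×10^-5 m = 6.7×10^-3 cm.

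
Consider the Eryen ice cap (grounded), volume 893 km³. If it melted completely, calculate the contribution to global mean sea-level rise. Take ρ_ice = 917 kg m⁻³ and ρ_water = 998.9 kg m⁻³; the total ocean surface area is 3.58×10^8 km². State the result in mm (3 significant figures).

≈ 2.29 mm

Eryen: 893 km³ × (917/998.9) = 819.8 km³ of water.
Spread over 3.58×10^14 m² of ocean, Δh = 8.198×10^11 / 3.58×10^14 = 2.29×10^-3 m = 2.29 mm.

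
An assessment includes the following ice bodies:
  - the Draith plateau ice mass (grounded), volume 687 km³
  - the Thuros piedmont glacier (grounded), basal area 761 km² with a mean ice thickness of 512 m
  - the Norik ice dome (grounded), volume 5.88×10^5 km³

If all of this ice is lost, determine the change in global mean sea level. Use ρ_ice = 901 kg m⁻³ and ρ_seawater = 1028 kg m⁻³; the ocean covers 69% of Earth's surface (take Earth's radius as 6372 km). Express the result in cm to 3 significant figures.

≈ 147 cm

Draith: 687 km³ × (901/1028) = 602.1 km³ of water.
Thuros: ice volume = 761 km² × 512 m = 389.6 km³; 389.6 × (901/1028) = 341.5 km³ of water.
Norik: 5.88×10^5 km³ × (901/1028) = 5.154×10^5 km³ of water.
Total added water ≈ 5.163×10^14 m³ over 3.52×10^14 m² → Δh = 1.47 m = 147 cm.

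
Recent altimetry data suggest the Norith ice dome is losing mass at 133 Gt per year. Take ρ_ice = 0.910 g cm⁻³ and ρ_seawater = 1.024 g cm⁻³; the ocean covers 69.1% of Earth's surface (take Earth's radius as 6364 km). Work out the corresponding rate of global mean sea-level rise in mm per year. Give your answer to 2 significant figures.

≈ 0.37 mm/yr

ρ_w = 1.024 g cm⁻³ = 1024 kg m⁻³. Annual water volume added = 133 Gt / ρ_w = 1.330×10^14 kg / 1024 kg m⁻³ = 1.299×10^11 m³.
Δh per year = 1.299×10^11 / 3.52×10^14 = 3.69×10^-4 m = 0.37 mm.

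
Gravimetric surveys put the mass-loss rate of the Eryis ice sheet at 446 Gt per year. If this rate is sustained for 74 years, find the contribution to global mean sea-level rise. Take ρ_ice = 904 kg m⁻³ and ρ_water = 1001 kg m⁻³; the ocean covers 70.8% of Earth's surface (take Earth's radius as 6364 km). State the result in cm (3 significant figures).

Total mass lost = 446 Gt/yr × 74 yr = 3.300×10^4 Gt = 3.300×10^16 kg.
ρ_w = 1001 kg m⁻³, so water volume = 3.300×10^16 / 1001 = 3.297×10^13 m³.
Δh = 3.297×10^13 / 3.60×10^14 = 0.0915 m = 9.15 cm.

≈ 9.15 cm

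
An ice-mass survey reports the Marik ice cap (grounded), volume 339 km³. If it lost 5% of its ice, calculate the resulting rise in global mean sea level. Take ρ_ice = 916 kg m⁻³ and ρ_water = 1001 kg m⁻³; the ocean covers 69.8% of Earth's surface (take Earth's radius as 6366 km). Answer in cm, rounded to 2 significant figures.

≈ 4.4×10^-3 cm

Marik: 0.05 × 339 km³ × (916/1001) = 15.51 km³ of water.
Spread over 3.55×10^14 m² of ocean, Δh = 1.551×10^10 / 3.55×10^14 = 4.36×10^-5 m = 4.4×10^-3 cm.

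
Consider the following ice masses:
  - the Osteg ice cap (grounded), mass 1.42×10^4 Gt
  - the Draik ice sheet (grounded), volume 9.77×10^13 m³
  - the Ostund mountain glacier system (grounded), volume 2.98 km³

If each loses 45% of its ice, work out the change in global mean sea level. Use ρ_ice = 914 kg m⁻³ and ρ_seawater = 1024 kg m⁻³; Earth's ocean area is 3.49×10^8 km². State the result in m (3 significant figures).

Osteg: 0.45 × 1.42×10^4 Gt = 6.390×10^15 kg; dividing by ρ_w = 1024 kg m⁻³ gives 6.240×10^12 m³ of water.
Draik: 0.45 × 9.77×10^13 m³ × (914/1024) = 3.924×10^13 m³ of water.
Ostund: 0.45 × 2.98 km³ × (914/1024) = 1.197 km³ of water.
Total added water ≈ 4.548×10^13 m³ over 3.49×10^14 m² → Δh = 0.130 m.

≈ 0.130 m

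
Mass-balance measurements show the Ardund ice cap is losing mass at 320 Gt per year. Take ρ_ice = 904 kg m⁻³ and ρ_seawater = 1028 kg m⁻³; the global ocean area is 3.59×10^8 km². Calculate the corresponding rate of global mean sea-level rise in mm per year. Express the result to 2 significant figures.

≈ 0.87 mm/yr

ρ_w = 1028 kg m⁻³. Annual water volume added = 320 Gt / ρ_w = 3.200×10^14 kg / 1028 kg m⁻³ = 3.113×10^11 m³.
Δh per year = 3.113×10^11 / 3.59×10^14 = 8.67×10^-4 m = 0.87 mm.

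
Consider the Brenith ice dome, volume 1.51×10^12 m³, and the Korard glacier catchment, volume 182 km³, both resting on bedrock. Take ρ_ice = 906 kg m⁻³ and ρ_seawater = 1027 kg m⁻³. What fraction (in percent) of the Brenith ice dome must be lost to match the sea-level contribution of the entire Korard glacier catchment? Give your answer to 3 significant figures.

Equal sea-level rise means equal mass of meltwater, i.e. equal mass of ice lost.
Ice mass of Korard: 1.649×10^14 kg; ice mass of Brenith: 1.368×10^15 kg.
Fraction required = 1.649×10^14 / 1.368×10^15 = 0.121 → 12.1 %.

≈ 12.1 %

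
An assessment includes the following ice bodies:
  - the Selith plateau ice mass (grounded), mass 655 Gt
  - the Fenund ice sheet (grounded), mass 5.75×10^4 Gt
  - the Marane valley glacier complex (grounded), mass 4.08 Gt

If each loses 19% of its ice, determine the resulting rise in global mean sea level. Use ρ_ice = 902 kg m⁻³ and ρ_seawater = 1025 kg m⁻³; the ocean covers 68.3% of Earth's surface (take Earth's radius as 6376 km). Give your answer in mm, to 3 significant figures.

≈ 30.9 mm

Selith: 0.19 × 655 Gt = 1.244×10^14 kg; dividing by ρ_w = 1025 kg m⁻³ gives 1.214×10^11 m³ of water.
Fenund: 0.19 × 5.75×10^4 Gt = 1.092×10^16 kg; dividing by ρ_w = 1025 kg m⁻³ gives 1.066×10^13 m³ of water.
Marane: 0.19 × 4.08 Gt = 7.752×10^11 kg; dividing by ρ_w = 1025 kg m⁻³ gives 7.563×10^8 m³ of water.
Total added water ≈ 1.078×10^13 m³ over 3.49×10^14 m² → Δh = 0.0309 m = 30.9 mm.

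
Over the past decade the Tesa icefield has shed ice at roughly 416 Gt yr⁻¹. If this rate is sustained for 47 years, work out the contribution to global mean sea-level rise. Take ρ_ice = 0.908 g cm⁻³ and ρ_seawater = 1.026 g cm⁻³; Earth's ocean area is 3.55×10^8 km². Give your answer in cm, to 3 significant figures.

Total mass lost = 416 Gt/yr × 47 yr = 1.955×10^4 Gt = 1.955×10^16 kg.
ρ_w = 1.026 g cm⁻³ = 1026 kg m⁻³, so water volume = 1.955×10^16 / 1026 = 1.906×10^13 m³.
Δh = 1.906×10^13 / 3.55×10^14 = 0.0537 m = 5.37 cm.

≈ 5.37 cm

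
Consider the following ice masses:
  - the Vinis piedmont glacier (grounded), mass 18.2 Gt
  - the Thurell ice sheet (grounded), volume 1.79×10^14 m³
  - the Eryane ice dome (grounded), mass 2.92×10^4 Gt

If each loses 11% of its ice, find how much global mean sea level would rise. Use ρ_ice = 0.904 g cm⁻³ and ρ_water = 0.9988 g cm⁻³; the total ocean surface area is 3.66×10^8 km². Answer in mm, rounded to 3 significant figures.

Vinis: 0.11 × 18.2 Gt = 2.002×10^12 kg; dividing by ρ_w = 0.9988 g cm⁻³ = 998.8 kg m⁻³ gives 2.004×10^9 m³ of water.
Thurell: 0.11 × 1.79×10^14 m³ × (904/998.8) = 1.782×10^13 m³ of water.
Eryane: 0.11 × 2.92×10^4 Gt = 3.212×10^15 kg; dividing by ρ_w = 998.8 kg m⁻³ gives 3.216×10^12 m³ of water.
Total added water ≈ 2.104×10^13 m³ over 3.66×10^14 m² → Δh = 0.0575 m = 57.5 mm.

≈ 57.5 mm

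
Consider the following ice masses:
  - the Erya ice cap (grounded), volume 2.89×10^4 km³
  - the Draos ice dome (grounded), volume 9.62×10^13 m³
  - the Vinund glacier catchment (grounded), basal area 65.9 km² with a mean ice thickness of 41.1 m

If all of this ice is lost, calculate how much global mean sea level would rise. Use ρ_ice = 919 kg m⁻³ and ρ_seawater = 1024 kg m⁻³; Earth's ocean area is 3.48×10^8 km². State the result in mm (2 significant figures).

≈ 320 mm

Erya: 2.89×10^4 km³ × (919/1024) = 2.594×10^4 km³ of water.
Draos: 9.62×10^13 m³ × (919/1024) = 8.634×10^13 m³ of water.
Vinund: ice volume = 65.9 km² × 41.1 m = 2.708 km³; 2.708 × (919/1024) = 2.431 km³ of water.
Total added water ≈ 1.123×10^14 m³ over 3.48×10^14 m² → Δh = 0.323 m = 320 mm.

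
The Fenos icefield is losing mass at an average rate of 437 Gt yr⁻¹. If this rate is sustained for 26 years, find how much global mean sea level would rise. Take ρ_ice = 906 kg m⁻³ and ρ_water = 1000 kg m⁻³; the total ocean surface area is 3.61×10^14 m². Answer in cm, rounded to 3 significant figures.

≈ 3.15 cm

Total mass lost = 437 Gt/yr × 26 yr = 1.136×10^4 Gt = 1.136×10^16 kg.
ρ_w = 1000 kg m⁻³, so water volume = 1.136×10^16 / 1000 = 1.136×10^13 m³.
Δh = 1.136×10^13 / 3.61×10^14 = 0.0315 m = 3.15 cm.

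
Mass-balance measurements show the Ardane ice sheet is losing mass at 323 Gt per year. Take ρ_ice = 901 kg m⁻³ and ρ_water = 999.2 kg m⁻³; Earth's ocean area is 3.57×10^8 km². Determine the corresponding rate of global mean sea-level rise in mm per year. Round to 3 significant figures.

ρ_w = 999.2 kg m⁻³. Annual water volume added = 323 Gt / ρ_w = 3.230×10^14 kg / 999.2 kg m⁻³ = 3.233×10^11 m³.
Δh per year = 3.233×10^11 / 3.57×10^14 = 9.05×10^-4 m = 0.905 mm.

≈ 0.905 mm/yr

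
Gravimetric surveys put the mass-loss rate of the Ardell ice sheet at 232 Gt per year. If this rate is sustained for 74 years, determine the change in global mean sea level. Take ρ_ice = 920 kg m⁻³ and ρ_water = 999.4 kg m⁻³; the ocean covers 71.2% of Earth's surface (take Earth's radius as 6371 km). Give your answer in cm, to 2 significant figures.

Total mass lost = 232 Gt/yr × 74 yr = 1.717×10^4 Gt = 1.717×10^16 kg.
ρ_w = 999.4 kg m⁻³, so water volume = 1.717×10^16 / 999.4 = 1.718×10^13 m³.
Δh = 1.718×10^13 / 3.63×10^14 = 0.0473 m = 4.7 cm.

≈ 4.7 cm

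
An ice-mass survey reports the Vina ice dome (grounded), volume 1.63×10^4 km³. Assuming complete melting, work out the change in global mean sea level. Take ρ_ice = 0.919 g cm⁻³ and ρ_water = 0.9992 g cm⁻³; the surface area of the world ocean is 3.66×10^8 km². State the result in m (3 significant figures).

≈ 0.0410 m

Vina: 1.63×10^4 km³ × (919/999.2) = 1.499×10^4 km³ of water.
Spread over 3.66×10^14 m² of ocean, Δh = 1.499×10^13 / 3.66×10^14 = 0.0410 m.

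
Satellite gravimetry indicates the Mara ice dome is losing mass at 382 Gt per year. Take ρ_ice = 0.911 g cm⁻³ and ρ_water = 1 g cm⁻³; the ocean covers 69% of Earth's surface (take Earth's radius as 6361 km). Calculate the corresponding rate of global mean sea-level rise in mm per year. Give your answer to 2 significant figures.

ρ_w = 1 g cm⁻³ = 1000 kg m⁻³. Annual water volume added = 382 Gt / ρ_w = 3.820×10^14 kg / 1000 kg m⁻³ = 3.820×10^11 m³.
Δh per year = 3.820×10^11 / 3.51×10^14 = 1.09×10^-3 m = 1.1 mm.

≈ 1.1 mm/yr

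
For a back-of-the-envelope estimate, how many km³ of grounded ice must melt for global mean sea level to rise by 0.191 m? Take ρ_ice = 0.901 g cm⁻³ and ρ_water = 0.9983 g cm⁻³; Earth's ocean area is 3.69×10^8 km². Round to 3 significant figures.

≈ 7.81×10^4 km³

Required water volume = Δh × A = 0.191 m × 3.69×10^14 m² = 7.048×10^13 m³ = 7.048×10^4 km³.
Ice volume = water volume × ρ_w/ρ_ice = 7.048×10^4 × 998.3/901 = 7.81×10^4 km³.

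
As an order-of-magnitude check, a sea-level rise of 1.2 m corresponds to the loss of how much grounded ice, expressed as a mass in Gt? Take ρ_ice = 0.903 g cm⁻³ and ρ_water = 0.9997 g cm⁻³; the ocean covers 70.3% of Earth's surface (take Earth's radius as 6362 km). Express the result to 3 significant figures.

≈ 4.29×10^5 Gt

Required water volume = Δh × A = 1.2 m × 3.58×10^14 m² = 4.291×10^14 m³.
ρ_w = 0.9997 g cm⁻³ = 999.7 kg m⁻³, so the mass of water = 4.291×10^14 m³ × 999.7 kg m⁻³ = 4.289×10^17 kg = 4.29×10^5 Gt (and the same mass of ice, by conservation).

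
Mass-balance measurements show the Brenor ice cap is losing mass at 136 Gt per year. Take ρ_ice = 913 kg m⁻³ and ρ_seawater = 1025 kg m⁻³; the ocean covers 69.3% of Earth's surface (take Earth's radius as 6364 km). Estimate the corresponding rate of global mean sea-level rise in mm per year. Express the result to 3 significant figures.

≈ 0.376 mm/yr

ρ_w = 1025 kg m⁻³. Annual water volume added = 136 Gt / ρ_w = 1.360×10^14 kg / 1025 kg m⁻³ = 1.327×10^11 m³.
Δh per year = 1.327×10^11 / 3.53×10^14 = 3.76×10^-4 m = 0.376 mm.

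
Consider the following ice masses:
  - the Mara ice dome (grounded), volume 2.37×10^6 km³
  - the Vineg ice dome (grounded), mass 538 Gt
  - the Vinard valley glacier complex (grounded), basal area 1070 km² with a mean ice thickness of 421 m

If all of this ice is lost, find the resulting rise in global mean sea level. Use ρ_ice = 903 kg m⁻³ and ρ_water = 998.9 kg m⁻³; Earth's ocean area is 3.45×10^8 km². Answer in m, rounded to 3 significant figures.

Mara: 2.37×10^6 km³ × (903/998.9) = 2.142×10^6 km³ of water.
Vineg: 538 Gt = 5.380×10^14 kg; dividing by ρ_w = 998.9 kg m⁻³ gives 5.386×10^11 m³ of water.
Vinard: ice volume = 1070 km² × 421 m = 450.5 km³; 450.5 × (903/998.9) = 407.2 km³ of water.
Total added water ≈ 2.143×10^15 m³ over 3.45×10^14 m² → Δh = 6.21 m.

≈ 6.21 m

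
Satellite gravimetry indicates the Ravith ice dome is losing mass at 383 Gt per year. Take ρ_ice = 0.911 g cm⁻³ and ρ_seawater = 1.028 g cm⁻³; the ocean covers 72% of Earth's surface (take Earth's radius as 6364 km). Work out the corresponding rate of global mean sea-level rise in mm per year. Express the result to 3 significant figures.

ρ_w = 1.028 g cm⁻³ = 1028 kg m⁻³. Annual water volume added = 383 Gt / ρ_w = 3.830×10^14 kg / 1028 kg m⁻³ = 3.726×10^11 m³.
Δh per year = 3.726×10^11 / 3.66×10^14 = 1.02×10^-3 m = 1.02 mm.

≈ 1.02 mm/yr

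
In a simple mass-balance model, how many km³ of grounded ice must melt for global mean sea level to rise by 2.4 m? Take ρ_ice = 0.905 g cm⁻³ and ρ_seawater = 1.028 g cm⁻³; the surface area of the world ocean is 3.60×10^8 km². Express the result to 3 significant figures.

≈ 9.81×10^5 km³

Required water volume = Δh × A = 2.4 m × 3.60×10^14 m² = 8.640×10^14 m³ = 8.640×10^5 km³.
Ice volume = water volume × ρ_w/ρ_ice = 8.640×10^5 × 1028/905 = 9.81×10^5 km³.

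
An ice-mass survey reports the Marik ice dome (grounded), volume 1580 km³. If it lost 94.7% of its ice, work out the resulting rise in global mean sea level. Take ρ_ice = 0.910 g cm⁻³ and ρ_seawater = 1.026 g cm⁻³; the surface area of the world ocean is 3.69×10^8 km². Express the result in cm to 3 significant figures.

Marik: 0.947 × 1580 km³ × (910/1026) = 1327 km³ of water.
Spread over 3.69×10^14 m² of ocean, Δh = 1.327×10^12 / 3.69×10^14 = 3.60×10^-3 m = 0.360 cm.

≈ 0.360 cm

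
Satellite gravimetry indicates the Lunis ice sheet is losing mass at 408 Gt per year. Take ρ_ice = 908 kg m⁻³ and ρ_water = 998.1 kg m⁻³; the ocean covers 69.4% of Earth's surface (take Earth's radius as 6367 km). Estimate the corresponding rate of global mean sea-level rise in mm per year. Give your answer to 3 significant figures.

ρ_w = 998.1 kg m⁻³. Annual water volume added = 408 Gt / ρ_w = 4.080×10^14 kg / 998.1 kg m⁻³ = 4.088×10^11 m³.
Δh per year = 4.088×10^11 / 3.54×10^14 = 1.16×10^-3 m = 1.16 mm.

≈ 1.16 mm/yr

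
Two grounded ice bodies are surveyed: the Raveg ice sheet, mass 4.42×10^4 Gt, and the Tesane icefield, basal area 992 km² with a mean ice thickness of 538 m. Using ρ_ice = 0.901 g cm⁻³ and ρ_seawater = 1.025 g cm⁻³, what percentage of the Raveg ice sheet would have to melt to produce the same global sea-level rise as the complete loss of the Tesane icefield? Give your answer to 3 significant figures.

Equal sea-level rise means equal mass of meltwater, i.e. equal mass of ice lost.
Ice mass of Tesane: 4.809×10^14 kg; ice mass of Raveg: 4.420×10^16 kg.
Fraction required = 4.809×10^14 / 4.420×10^16 = 0.0109 → 1.09 %.

≈ 1.09 %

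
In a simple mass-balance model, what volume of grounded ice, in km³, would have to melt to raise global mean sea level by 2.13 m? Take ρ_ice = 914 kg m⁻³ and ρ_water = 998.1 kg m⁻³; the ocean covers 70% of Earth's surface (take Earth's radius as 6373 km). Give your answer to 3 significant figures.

≈ 8.31×10^5 km³

Required water volume = Δh × A = 2.13 m × 3.57×10^14 m² = 7.610×10^14 m³ = 7.610×10^5 km³.
Ice volume = water volume × ρ_w/ρ_ice = 7.610×10^5 × 998.1/914 = 8.31×10^5 km³.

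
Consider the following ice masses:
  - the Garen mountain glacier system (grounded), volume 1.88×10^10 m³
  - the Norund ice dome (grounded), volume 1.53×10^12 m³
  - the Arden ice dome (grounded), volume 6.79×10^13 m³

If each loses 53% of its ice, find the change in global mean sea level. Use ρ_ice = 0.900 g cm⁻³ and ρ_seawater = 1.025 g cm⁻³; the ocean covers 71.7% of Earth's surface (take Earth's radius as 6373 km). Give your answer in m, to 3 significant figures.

Garen: 0.53 × 1.88×10^10 m³ × (900/1025) = 8.749×10^9 m³ of water.
Norund: 0.53 × 1.53×10^12 m³ × (900/1025) = 7.120×10^11 m³ of water.
Arden: 0.53 × 6.79×10^13 m³ × (900/1025) = 3.160×10^13 m³ of water.
Total added water ≈ 3.232×10^13 m³ over 3.66×10^14 m² → Δh = 0.0883 m.

≈ 0.0883 m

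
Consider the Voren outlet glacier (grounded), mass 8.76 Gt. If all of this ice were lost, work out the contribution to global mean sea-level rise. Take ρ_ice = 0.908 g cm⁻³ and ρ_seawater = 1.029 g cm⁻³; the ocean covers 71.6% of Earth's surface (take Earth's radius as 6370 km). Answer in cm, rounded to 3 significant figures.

Voren: 8.76 Gt = 8.760×10^12 kg; dividing by ρ_w = 1.029 g cm⁻³ = 1029 kg m⁻³ gives 8.513×10^9 m³ of water.
Spread over 3.65×10^14 m² of ocean, Δh = 8.513×10^9 / 3.65×10^14 = 2.33×10^-5 m = 2.33×10^-3 cm.

≈ 2.33×10^-3 cm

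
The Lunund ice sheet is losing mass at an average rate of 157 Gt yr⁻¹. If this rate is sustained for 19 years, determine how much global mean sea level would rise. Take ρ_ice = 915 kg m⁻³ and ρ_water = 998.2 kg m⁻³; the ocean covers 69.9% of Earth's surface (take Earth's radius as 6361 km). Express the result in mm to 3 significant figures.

≈ 8.41 mm

Total mass lost = 157 Gt/yr × 19 yr = 2983 Gt = 2.983×10^15 kg.
ρ_w = 998.2 kg m⁻³, so water volume = 2.983×10^15 / 998.2 = 2.988×10^12 m³.
Δh = 2.988×10^12 / 3.55×10^14 = 8.41×10^-3 m = 8.41 mm.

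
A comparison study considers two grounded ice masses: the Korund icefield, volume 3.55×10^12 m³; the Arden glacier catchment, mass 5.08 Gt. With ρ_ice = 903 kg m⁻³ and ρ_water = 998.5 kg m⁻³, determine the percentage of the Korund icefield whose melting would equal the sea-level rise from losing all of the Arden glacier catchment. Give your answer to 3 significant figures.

≈ 0.158 %

Equal sea-level rise means equal mass of meltwater, i.e. equal mass of ice lost.
Ice mass of Arden: 5.080×10^12 kg; ice mass of Korund: 3.206×10^15 kg.
Fraction required = 5.080×10^12 / 3.206×10^15 = 1.58×10^-3 → 0.158 %.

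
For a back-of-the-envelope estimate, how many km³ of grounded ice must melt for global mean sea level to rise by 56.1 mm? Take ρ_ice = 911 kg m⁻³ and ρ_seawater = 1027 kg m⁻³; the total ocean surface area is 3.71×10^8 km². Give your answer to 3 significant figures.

≈ 2.35×10^4 km³

Required water volume = Δh × A = 0.0561 m × 3.71×10^14 m² = 2.081×10^13 m³ = 2.081×10^4 km³.
Ice volume = water volume × ρ_w/ρ_ice = 2.081×10^4 × 1027/911 = 2.35×10^4 km³.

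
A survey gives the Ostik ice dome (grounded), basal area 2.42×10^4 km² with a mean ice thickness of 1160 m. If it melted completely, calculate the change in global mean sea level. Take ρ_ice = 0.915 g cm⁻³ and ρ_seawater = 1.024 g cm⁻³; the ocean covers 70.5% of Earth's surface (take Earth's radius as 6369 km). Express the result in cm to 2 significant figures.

≈ 7.0 cm

Ostik: ice volume = 2.42×10^4 km² × 1160 m = 2.807×10^4 km³; 2.807×10^4 × (915/1024) = 2.508×10^4 km³ of water.
Spread over 3.59×10^14 m² of ocean, Δh = 2.508×10^13 / 3.59×10^14 = 0.0698 m = 7.0 cm.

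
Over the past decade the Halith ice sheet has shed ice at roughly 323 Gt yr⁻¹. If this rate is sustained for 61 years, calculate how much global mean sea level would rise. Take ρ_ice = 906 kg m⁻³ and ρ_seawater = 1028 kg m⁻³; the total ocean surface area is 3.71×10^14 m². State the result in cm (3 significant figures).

≈ 5.17 cm

Total mass lost = 323 Gt/yr × 61 yr = 1.970×10^4 Gt = 1.970×10^16 kg.
ρ_w = 1028 kg m⁻³, so water volume = 1.970×10^16 / 1028 = 1.917×10^13 m³.
Δh = 1.917×10^13 / 3.71×10^14 = 0.0517 m = 5.17 cm.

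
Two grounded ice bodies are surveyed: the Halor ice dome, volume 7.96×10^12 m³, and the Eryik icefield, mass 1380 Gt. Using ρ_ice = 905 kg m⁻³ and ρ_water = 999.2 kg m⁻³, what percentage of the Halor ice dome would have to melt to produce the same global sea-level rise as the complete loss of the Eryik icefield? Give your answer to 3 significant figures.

Equal sea-level rise means equal mass of meltwater, i.e. equal mass of ice lost.
Ice mass of Eryik: 1.380×10^15 kg; ice mass of Halor: 7.204×10^15 kg.
Fraction required = 1.380×10^15 / 7.204×10^15 = 0.192 → 19.2 %.

≈ 19.2 %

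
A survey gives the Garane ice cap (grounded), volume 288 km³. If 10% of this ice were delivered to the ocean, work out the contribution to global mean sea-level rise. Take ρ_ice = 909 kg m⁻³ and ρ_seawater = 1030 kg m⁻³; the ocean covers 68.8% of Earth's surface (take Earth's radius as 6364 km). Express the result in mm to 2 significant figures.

Garane: 0.1 × 288 km³ × (909/1030) = 25.42 km³ of water.
Spread over 3.50×10^14 m² of ocean, Δh = 2.542×10^10 / 3.50×10^14 = 7.26×10^-5 m = 0.073 mm.

≈ 0.073 mm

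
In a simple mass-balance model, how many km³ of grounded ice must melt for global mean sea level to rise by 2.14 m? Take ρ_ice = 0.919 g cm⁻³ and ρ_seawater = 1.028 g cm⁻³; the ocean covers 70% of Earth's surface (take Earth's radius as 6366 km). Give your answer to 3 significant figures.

≈ 8.53×10^5 km³

Required water volume = Δh × A = 2.14 m × 3.56×10^14 m² = 7.629×10^14 m³ = 7.629×10^5 km³.
Ice volume = water volume × ρ_w/ρ_ice = 7.629×10^5 × 1028/919 = 8.53×10^5 km³.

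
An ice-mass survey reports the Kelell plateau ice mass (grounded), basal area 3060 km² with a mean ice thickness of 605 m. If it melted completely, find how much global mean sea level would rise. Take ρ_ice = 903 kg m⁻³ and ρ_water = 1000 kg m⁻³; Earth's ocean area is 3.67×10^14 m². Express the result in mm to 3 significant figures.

Kelell: ice volume = 3060 km² × 605 m = 1851 km³; 1851 × (903/1000) = 1672 km³ of water.
Spread over 3.67×10^14 m² of ocean, Δh = 1.672×10^12 / 3.67×10^14 = 4.56×10^-3 m = 4.56 mm.

≈ 4.56 mm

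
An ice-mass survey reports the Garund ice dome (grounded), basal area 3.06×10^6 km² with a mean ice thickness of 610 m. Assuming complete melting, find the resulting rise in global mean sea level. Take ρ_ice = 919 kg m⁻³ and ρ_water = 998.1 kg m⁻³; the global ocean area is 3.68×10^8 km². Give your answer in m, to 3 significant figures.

≈ 4.67 m

Garund: ice volume = 3.06×10^6 km² × 610 m = 1.867×10^6 km³; 1.867×10^6 × (919/998.1) = 1.719×10^6 km³ of water.
Spread over 3.68×10^14 m² of ocean, Δh = 1.719×10^15 / 3.68×10^14 = 4.67 m.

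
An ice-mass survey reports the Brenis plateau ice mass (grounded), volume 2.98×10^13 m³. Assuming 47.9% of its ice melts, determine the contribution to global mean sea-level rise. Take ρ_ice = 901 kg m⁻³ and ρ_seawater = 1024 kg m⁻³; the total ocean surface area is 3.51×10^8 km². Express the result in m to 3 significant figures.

Brenis: 0.479 × 2.98×10^13 m³ × (901/1024) = 1.256×10^13 m³ of water.
Spread over 3.51×10^14 m² of ocean, Δh = 1.256×10^13 / 3.51×10^14 = 0.0358 m.

≈ 0.0358 m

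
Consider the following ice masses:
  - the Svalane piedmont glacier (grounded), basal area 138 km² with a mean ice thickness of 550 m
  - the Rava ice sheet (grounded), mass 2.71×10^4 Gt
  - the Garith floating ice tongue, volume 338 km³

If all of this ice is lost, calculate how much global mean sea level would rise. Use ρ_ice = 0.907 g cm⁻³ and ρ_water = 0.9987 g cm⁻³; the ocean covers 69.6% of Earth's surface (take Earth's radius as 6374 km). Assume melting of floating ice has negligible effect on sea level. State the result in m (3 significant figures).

Svalane: ice volume = 138 km² × 550 m = 75.90 km³; 75.90 × (907/998.7) = 68.93 km³ of water.
Rava: 2.71×10^4 Gt = 2.710×10^16 kg; dividing by ρ_w = 0.9987 g cm⁻³ = 998.7 kg m⁻³ gives 2.714×10^13 m³ of water.
The Garith floating ice tongue is floating and already displaces its own weight of water, so its melt adds essentially nothing to sea level.
Total added water ≈ 2.720×10^13 m³ over 3.55×10^14 m² → Δh = 0.0766 m.

≈ 0.0766 m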